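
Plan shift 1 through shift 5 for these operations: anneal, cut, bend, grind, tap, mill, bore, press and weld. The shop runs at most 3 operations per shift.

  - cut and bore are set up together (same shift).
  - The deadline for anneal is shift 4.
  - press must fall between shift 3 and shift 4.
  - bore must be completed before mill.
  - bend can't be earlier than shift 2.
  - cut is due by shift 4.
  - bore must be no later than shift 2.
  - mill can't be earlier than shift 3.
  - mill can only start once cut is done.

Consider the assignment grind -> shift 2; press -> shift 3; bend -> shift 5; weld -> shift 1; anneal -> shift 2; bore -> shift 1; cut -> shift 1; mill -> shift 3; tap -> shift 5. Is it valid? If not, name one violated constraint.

Yes

bore must be no later than shift 2 — holds.
mill can only start once cut is done — holds.
cut and bore are set up together (same shift) — holds.
cut is due by shift 4 — holds.
bore must be completed before mill — holds.
The shop runs at most 3 operations per shift — holds.
The deadline for anneal is shift 4 — holds.
bend can't be earlier than shift 2 — holds.
mill can't be earlier than shift 3 — holds.
press must fall between shift 3 and shift 4 — holds.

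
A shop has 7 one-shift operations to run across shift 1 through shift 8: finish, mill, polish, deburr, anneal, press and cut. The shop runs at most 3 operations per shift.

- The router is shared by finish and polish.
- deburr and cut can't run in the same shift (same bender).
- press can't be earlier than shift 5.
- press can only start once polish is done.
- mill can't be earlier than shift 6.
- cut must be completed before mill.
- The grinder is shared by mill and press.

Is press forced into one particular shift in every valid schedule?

No

press can be shift 5 (e.g. deburr -> shift 2, mill -> shift 6, polish -> shift 1, anneal -> shift 1, finish -> shift 2, press -> shift 5, cut -> shift 1) or shift 6 (e.g. deburr=shift 2, anneal=shift 1, finish=shift 2, cut=shift 1, mill=shift 7, polish=shift 1, press=shift 6).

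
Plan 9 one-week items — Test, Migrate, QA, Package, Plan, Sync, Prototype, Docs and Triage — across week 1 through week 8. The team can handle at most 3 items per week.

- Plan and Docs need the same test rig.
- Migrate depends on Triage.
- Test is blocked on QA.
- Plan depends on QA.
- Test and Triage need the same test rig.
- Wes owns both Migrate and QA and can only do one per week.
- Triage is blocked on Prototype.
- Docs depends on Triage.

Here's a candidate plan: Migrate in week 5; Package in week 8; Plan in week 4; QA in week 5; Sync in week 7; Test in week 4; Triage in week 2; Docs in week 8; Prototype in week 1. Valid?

Invalid. Wes owns both Migrate and QA and can only do one per week.

Wes owns both Migrate and QA and can only do one per week — violated.
Plan and Docs need the same test rig — holds.
The team can handle at most 3 items per week — holds.
Test is blocked on QA — violated.
Triage is blocked on Prototype — holds.
Test and Triage need the same test rig — holds.
Migrate depends on Triage — holds.
Docs depends on Triage — holds.
Plan depends on QA — violated.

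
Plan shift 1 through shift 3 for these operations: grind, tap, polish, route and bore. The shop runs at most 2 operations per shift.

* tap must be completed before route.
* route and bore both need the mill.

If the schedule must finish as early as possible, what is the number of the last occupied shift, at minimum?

The precedence chain requires at least 2 distinct shifts.
With at most 2 per shift and 5 operations, at least 3 shifts are needed.
3 works (last occupied shift: shift 3): for example grind in shift 1; tap in shift 1; route in shift 2; bore in shift 3; polish in shift 2.

shift 3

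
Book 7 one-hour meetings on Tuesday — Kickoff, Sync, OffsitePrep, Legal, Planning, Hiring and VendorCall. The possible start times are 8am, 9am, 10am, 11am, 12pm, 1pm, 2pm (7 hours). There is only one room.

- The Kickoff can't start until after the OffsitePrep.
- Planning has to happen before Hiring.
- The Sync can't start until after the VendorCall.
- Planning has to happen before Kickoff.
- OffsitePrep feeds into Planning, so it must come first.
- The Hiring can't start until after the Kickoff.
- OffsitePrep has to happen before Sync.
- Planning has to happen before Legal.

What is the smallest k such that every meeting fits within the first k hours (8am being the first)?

The precedence chain requires at least 4 distinct hours.
With at most 1 per hour and 7 meetings, at least 7 hours are needed.
7 works (last occupied hour: 2pm): for example OffsitePrep=8am, Hiring=1pm, Kickoff=10am, Legal=2pm, Sync=12pm, VendorCall=11am, Planning=9am.

7 hours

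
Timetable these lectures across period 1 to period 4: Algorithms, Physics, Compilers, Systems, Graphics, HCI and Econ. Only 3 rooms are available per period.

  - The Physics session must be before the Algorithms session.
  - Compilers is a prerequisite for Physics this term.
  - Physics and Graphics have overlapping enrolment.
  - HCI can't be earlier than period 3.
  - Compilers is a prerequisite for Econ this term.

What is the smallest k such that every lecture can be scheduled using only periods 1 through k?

3 periods

The precedence chain requires at least 3 distinct periods.
With at most 3 per period and 7 lectures, at least 3 periods are needed.
3 works (last occupied period: period 3): for example Econ=period 2, Compilers=period 1, Graphics=period 1, Systems=period 1, Physics=period 2, HCI=period 3, Algorithms=period 3.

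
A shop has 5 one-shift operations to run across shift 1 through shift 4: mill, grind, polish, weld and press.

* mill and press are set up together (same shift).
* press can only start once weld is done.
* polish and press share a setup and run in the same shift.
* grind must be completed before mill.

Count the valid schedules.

Splitting on mill: it can be shift 2 (1), shift 3 (4), shift 4 (9). Listing each branch's schedules as (grind, polish, weld, press) by shift number:
mill=shift 2: (1,2,1,2) — 1.
mill=shift 3: (1,3,1,3) (1,3,2,3) (2,3,1,3) (2,3,2,3) — 4.
mill=shift 4: (1,4,1,4) (1,4,2,4) (1,4,3,4) (2,4,1,4) (2,4,2,4) (2,4,3,4) (3,4,1,4) (3,4,2,4) (3,4,3,4) — 9.
Summing: 1 + 4 + 9 = 14.

14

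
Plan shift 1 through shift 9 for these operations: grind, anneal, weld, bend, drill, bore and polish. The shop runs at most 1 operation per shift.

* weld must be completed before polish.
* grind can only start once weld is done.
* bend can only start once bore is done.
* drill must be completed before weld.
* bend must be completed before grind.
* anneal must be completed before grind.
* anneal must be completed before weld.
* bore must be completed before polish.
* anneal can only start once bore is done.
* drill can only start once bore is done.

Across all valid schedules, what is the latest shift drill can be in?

Precedence pushes drill to at least shift 2; downstream work caps drill at shift 7.
drill at shift 6 is achievable: drill=shift 6; bore=shift 1; grind=shift 8; bend=shift 3; weld=shift 7; anneal=shift 2; polish=shift 9.
Nothing later works — the capacity limit rule out every shift after shift 6.

shift 6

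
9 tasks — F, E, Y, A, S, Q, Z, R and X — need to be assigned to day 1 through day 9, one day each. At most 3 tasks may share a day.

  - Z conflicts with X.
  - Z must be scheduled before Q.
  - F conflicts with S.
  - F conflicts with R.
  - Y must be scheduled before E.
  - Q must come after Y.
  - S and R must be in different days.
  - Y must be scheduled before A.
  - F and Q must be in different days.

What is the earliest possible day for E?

day 2

Precedence pushes E to at least day 2.
E at day 2 is achievable: A=day 2, Z=day 1, S=day 3, X=day 3, Q=day 2, F=day 1, R=day 4, E=day 2, Y=day 1.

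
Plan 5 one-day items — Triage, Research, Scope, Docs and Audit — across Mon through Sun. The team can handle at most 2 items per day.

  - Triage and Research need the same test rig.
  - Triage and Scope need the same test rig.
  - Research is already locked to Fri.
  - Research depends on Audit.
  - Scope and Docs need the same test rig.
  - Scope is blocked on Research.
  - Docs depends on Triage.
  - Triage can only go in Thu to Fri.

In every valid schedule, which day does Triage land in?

Thu

Triage's window is Thu–Fri.
Research is fixed at Fri, and Triage can't share a day with Research.
So Triage must be Thu.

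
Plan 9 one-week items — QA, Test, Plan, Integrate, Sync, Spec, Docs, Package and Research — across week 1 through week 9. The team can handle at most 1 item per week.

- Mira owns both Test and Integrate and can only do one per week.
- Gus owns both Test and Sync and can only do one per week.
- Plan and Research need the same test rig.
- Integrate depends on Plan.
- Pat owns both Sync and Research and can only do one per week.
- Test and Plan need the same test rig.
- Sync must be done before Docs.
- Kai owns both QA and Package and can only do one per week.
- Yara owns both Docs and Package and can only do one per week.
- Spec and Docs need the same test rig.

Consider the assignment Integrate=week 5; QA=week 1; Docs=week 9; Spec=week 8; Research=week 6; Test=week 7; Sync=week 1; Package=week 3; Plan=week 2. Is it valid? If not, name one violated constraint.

Pat owns both Sync and Research and can only do one per week — holds.
Plan and Research need the same test rig — holds.
Gus owns both Test and Sync and can only do one per week — holds.
Test and Plan need the same test rig — holds.
Yara owns both Docs and Package and can only do one per week — holds.
Mira owns both Test and Integrate and can only do one per week — holds.
The team can handle at most 1 item per week — violated.
Integrate depends on Plan — holds.
Spec and Docs need the same test rig — holds.
Sync must be done before Docs — holds.
Kai owns both QA and Package and can only do one per week — holds.

No — it violates: The team can handle at most 1 item per week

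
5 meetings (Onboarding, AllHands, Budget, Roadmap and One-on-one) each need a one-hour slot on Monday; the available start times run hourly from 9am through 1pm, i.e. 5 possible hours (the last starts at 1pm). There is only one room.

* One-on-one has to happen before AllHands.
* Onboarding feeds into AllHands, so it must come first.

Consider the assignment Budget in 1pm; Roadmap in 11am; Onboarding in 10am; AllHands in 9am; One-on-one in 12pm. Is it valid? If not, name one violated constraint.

Onboarding feeds into AllHands, so it must come first — violated.
One-on-one has to happen before AllHands — violated.
There is only one room — holds.

No. One-on-one has to happen before AllHands is not satisfied.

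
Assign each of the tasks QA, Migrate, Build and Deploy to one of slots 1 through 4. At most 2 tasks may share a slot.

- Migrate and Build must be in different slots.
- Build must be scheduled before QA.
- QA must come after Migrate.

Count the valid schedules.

32

Splitting on QA: it can be 3 (8), 4 (24). Listing each branch's schedules as (Migrate, Build, Deploy):
QA=3: (1,2,1) (1,2,2) (1,2,3) (1,2,4) (2,1,1) (2,1,2) (2,1,3) (2,1,4) — 8.
QA=4: (1,2,1) (1,2,2) (1,2,3) (1,2,4) (1,3,1) (1,3,2) (1,3,3) (1,3,4) (2,1,1) (2,1,2) (2,1,3) (2,1,4) (2,3,1) (2,3,2) (2,3,3) (2,3,4) (3,1,1) (3,1,2) (3,1,3) (3,1,4) (3,2,1) (3,2,2) (3,2,3) (3,2,4) — 24.
Summing: 8 + 24 = 32.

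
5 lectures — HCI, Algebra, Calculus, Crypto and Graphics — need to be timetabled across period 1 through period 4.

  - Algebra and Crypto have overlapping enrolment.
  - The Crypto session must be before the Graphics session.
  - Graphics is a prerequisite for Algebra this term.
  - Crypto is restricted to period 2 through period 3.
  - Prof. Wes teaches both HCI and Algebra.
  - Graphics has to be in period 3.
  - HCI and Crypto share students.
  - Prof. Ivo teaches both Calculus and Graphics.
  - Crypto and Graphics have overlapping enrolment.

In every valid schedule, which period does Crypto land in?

Crypto's window is period 2–period 3.
Graphics is fixed at period 3, and Crypto can't share a period with Graphics.
So Crypto must be period 2.

period 2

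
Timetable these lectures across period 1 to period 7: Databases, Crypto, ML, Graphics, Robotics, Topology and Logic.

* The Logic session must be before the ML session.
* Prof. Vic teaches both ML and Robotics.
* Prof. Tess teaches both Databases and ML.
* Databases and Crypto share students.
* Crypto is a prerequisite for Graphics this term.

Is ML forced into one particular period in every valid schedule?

ML can be period 2 (e.g. Topology -> period 1; Graphics -> period 2; Robotics -> period 1; Databases -> period 3; ML -> period 2; Crypto -> period 1; Logic -> period 1) or period 3 (e.g. Robotics in period 1; Logic in period 1; Graphics in period 2; Topology in period 1; Crypto in period 1; ML in period 3; Databases in period 2).

No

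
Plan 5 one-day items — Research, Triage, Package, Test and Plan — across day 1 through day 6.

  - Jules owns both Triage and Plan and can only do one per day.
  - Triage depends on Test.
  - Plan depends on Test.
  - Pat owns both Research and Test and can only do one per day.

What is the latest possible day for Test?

Downstream work caps Test at day 5.
Test at day 4 is achievable: Triage in day 5, Research in day 1, Package in day 1, Test in day 4, Plan in day 6.
Nothing later works — the conflict constraints rule out every day after day 4.

day 4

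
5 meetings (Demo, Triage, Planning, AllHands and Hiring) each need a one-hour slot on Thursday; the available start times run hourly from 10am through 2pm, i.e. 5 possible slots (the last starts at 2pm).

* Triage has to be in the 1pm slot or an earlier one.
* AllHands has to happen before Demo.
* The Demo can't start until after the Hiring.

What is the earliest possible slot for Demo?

11am

Precedence pushes Demo to at least 11am.
Demo at 11am is achievable: AllHands in 10am, Planning in 10am, Triage in 10am, Demo in 11am, Hiring in 10am.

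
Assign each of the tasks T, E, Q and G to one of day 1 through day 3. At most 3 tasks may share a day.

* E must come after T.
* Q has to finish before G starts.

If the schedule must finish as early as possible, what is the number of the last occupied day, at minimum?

The precedence chain requires at least 2 distinct days.
With at most 3 per day and 4 tasks, at least 2 days are needed.
2 works (last occupied day: day 2): for example T -> day 1, Q -> day 1, G -> day 2, E -> day 2.

day 2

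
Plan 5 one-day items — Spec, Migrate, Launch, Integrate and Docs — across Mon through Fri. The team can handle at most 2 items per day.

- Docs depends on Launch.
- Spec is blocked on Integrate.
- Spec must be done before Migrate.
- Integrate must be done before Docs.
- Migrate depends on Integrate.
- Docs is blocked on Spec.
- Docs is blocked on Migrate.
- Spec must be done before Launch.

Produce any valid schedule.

Launch in Wed; Migrate in Wed; Integrate in Mon; Spec in Tue; Docs in Thu

Checking: Integrate(Mon) before Migrate(Wed); Spec(Tue) before Launch(Wed); Spec(Tue) before Migrate(Wed); Spec(Tue) before Docs(Thu); Migrate(Wed) before Docs(Thu); Integrate(Mon) before Spec(Tue); Integrate(Mon) before Docs(Thu); Launch(Wed) before Docs(Thu); max 2 per day (cap 2).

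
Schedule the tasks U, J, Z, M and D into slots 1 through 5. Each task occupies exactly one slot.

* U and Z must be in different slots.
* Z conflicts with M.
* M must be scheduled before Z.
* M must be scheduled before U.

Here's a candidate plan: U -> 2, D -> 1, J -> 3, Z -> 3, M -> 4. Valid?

Z conflicts with M — holds.
U and Z must be in different slots — holds.
M must be scheduled before U — violated.
M must be scheduled before Z — violated.

Invalid. M must be scheduled before U.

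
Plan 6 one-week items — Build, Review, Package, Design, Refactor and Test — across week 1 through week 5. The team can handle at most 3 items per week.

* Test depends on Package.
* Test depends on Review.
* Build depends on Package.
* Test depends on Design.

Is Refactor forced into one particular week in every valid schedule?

No

Refactor can be week 1 (e.g. Test=week 3, Design=week 2, Build=week 2, Package=week 1, Refactor=week 1, Review=week 1) or week 2 (e.g. Design=week 1; Review=week 1; Build=week 2; Test=week 2; Package=week 1; Refactor=week 2).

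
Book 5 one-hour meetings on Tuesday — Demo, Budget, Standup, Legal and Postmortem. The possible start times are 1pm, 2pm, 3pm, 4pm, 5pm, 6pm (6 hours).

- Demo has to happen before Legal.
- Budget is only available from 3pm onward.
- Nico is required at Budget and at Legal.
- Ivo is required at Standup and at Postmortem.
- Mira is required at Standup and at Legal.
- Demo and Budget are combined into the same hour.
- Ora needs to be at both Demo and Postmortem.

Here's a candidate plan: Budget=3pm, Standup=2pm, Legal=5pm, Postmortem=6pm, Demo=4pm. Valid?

No. Demo and Budget are combined into the same hour is not satisfied.

Mira is required at Standup and at Legal — holds.
Budget is only available from 3pm onward — holds.
Demo has to happen before Legal — holds.
Ivo is required at Standup and at Postmortem — holds.
Nico is required at Budget and at Legal — holds.
Demo and Budget are combined into the same hour — violated.
Ora needs to be at both Demo and Postmortem — holds.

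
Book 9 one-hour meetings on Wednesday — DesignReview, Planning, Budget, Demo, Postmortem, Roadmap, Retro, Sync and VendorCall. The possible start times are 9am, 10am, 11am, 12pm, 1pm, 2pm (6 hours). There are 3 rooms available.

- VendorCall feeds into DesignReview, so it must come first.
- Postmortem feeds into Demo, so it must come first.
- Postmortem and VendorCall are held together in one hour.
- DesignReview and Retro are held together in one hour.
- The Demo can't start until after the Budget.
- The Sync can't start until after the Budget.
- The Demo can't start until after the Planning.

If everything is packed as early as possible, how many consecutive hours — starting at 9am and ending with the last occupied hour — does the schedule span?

The precedence chain requires at least 2 distinct hours.
With at most 3 per hour and 9 meetings, at least 3 hours are needed.
3 works (last occupied hour: 11am): for example Demo in 11am; Sync in 11am; VendorCall in 9am; Postmortem in 9am; Planning in 10am; Retro in 10am; Roadmap in 11am; Budget in 9am; DesignReview in 10am.

3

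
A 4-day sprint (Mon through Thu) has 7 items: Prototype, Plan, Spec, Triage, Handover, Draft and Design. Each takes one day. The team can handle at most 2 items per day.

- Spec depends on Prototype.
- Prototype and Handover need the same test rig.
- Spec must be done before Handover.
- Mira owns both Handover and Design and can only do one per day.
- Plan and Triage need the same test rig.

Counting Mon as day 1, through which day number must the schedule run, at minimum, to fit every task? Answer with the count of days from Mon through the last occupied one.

4

The precedence chain requires at least 3 distinct days.
With at most 2 per day and 7 tasks, at least 4 days are needed.
4 works (last occupied day: Thu): for example Triage -> Tue; Plan -> Mon; Design -> Thu; Spec -> Tue; Handover -> Wed; Draft -> Wed; Prototype -> Mon.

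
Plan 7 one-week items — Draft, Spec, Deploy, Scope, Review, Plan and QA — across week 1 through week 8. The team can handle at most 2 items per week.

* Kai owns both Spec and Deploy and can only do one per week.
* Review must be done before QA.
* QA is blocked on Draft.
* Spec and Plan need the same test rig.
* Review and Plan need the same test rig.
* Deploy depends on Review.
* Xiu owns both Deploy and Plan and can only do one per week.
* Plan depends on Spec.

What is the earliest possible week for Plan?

week 2

Precedence pushes Plan to at least week 2.
Plan at week 2 is achievable: Scope -> week 4; Review -> week 1; Spec -> week 1; Plan -> week 2; Deploy -> week 3; Draft -> week 2; QA -> week 3.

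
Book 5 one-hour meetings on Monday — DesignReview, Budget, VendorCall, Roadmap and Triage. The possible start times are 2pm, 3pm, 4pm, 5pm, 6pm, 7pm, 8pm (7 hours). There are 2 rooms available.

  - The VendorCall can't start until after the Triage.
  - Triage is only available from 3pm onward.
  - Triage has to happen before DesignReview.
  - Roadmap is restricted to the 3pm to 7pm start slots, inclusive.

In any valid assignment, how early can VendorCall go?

4pm

Precedence pushes VendorCall to at least 4pm.
VendorCall at 4pm is achievable: VendorCall in 4pm, DesignReview in 4pm, Roadmap in 3pm, Triage in 3pm, Budget in 2pm.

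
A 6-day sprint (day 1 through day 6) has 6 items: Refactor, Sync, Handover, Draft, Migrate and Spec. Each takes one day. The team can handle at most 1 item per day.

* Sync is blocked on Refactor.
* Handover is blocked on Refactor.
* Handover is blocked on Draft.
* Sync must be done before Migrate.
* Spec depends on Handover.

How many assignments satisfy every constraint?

Splitting on Refactor: it can be day 1 (10), day 2 (6). Listing each branch's schedules as (Sync, Handover, Draft, Migrate, Spec) by day number:
Refactor=day 1: (2,4,3,5,6) (2,4,3,6,5) (2,5,3,4,6) (2,5,4,3,6) (3,4,2,5,6) (3,4,2,6,5) (3,5,2,4,6) (4,3,2,5,6) (4,3,2,6,5) (5,3,2,6,4) — 10.
Refactor=day 2: (3,4,1,5,6) (3,4,1,6,5) (3,5,1,4,6) (4,3,1,5,6) (4,3,1,6,5) (5,3,1,6,4) — 6.
Summing: 10 + 6 = 16.

16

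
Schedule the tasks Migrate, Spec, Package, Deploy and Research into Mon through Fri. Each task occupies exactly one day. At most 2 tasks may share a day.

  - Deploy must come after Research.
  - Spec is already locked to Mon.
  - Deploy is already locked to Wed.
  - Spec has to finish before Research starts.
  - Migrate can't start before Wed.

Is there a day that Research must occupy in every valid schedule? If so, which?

Spec is fixed at Mon and must come before Research, so Research is at least Tue.
Deploy is fixed at Wed and must come after Research, so Research is at most Tue.
So Research must be Tue.

Tue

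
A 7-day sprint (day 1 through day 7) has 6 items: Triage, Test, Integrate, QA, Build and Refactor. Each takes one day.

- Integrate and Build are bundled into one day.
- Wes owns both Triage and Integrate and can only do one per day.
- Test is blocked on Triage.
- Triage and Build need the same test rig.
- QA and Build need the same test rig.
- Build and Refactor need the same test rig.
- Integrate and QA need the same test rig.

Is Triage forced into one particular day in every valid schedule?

Triage can be day 1 (e.g. Integrate=day 2, Triage=day 1, Refactor=day 1, Build=day 2, Test=day 2, QA=day 1) or day 2 (e.g. Refactor=day 2, Test=day 3, Build=day 1, Triage=day 2, Integrate=day 1, QA=day 2).

No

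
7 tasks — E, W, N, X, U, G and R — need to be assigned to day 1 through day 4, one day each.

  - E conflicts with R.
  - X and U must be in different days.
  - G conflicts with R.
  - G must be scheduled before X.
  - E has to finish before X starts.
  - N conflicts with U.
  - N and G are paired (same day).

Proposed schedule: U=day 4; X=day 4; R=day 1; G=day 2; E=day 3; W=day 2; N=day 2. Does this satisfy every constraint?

No — it violates: X and U must be in different days

N and G are paired (same day) — holds.
N conflicts with U — holds.
G must be scheduled before X — holds.
E conflicts with R — holds.
X and U must be in different days — violated.
E has to finish before X starts — holds.
G conflicts with R — holds.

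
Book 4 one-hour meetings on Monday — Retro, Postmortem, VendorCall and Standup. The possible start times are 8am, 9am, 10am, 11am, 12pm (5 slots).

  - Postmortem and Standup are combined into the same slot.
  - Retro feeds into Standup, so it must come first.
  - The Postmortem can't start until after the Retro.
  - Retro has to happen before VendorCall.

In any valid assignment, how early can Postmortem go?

9am

Precedence pushes Postmortem to at least 9am.
Postmortem at 9am is achievable: Retro=8am; VendorCall=9am; Postmortem=9am; Standup=9am.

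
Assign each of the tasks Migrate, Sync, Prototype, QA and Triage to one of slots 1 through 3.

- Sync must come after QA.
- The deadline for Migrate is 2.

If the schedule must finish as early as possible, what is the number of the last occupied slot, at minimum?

The precedence chain requires at least 2 distinct slots.
2 works (last occupied slot: 2): for example Prototype=1; Sync=2; QA=1; Migrate=1; Triage=1.

2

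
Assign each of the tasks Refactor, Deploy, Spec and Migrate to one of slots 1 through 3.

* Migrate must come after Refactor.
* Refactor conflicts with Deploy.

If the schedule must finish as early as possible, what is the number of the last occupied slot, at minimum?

slot 2

The precedence chain requires at least 2 distinct slots.
2 works (last occupied slot: 2): for example Refactor in 1, Deploy in 2, Migrate in 2, Spec in 1.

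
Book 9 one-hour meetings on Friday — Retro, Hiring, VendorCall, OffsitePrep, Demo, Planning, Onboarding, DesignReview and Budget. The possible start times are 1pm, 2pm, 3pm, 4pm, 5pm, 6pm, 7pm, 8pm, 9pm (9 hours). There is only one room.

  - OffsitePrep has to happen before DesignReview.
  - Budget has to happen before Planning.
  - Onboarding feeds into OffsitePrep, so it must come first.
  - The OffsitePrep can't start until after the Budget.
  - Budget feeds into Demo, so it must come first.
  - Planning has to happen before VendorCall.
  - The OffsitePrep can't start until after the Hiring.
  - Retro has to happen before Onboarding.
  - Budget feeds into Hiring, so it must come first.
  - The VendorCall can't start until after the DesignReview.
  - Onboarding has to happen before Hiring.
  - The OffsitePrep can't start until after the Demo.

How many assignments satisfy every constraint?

56

Splitting on Retro: it can be 1pm (28), 2pm (18), 3pm (8), 4pm (2). Listing each branch's schedules as (Hiring, VendorCall, OffsitePrep, Demo, Planning, Onboarding, DesignReview, Budget):
Retro=1pm: (4pm,9pm,6pm,5pm,7pm,2pm,8pm,3pm) (4pm,9pm,6pm,5pm,7pm,3pm,8pm,2pm) (4pm,9pm,6pm,5pm,8pm,2pm,7pm,3pm) (4pm,9pm,6pm,5pm,8pm,3pm,7pm,2pm) (4pm,9pm,7pm,5pm,6pm,2pm,8pm,3pm) (4pm,9pm,7pm,5pm,6pm,3pm,8pm,2pm) (4pm,9pm,7pm,6pm,5pm,2pm,8pm,3pm) (4pm,9pm,7pm,6pm,5pm,3pm,8pm,2pm) (5pm,9pm,6pm,3pm,7pm,4pm,8pm,2pm) (5pm,9pm,6pm,3pm,8pm,4pm,7pm,2pm) (5pm,9pm,6pm,4pm,7pm,2pm,8pm,3pm) (5pm,9pm,6pm,4pm,7pm,3pm,8pm,2pm) (5pm,9pm,6pm,4pm,8pm,2pm,7pm,3pm) (5pm,9pm,6pm,4pm,8pm,3pm,7pm,2pm) (5pm,9pm,7pm,3pm,6pm,4pm,8pm,2pm) (5pm,9pm,7pm,4pm,6pm,2pm,8pm,3pm) (5pm,9pm,7pm,4pm,6pm,3pm,8pm,2pm) (5pm,9pm,7pm,6pm,3pm,4pm,8pm,2pm) (5pm,9pm,7pm,6pm,4pm,2pm,8pm,3pm) (5pm,9pm,7pm,6pm,4pm,3pm,8pm,2pm) (6pm,9pm,7pm,3pm,4pm,5pm,8pm,2pm) (6pm,9pm,7pm,3pm,5pm,4pm,8pm,2pm) (6pm,9pm,7pm,4pm,3pm,5pm,8pm,2pm) (6pm,9pm,7pm,4pm,5pm,2pm,8pm,3pm) (6pm,9pm,7pm,4pm,5pm,3pm,8pm,2pm) (6pm,9pm,7pm,5pm,3pm,4pm,8pm,2pm) (6pm,9pm,7pm,5pm,4pm,2pm,8pm,3pm) (6pm,9pm,7pm,5pm,4pm,3pm,8pm,2pm) — 28.
Retro=2pm: (4pm,9pm,6pm,5pm,7pm,3pm,8pm,1pm) (4pm,9pm,6pm,5pm,8pm,3pm,7pm,1pm) (4pm,9pm,7pm,5pm,6pm,3pm,8pm,1pm) (4pm,9pm,7pm,6pm,5pm,3pm,8pm,1pm) (5pm,9pm,6pm,3pm,7pm,4pm,8pm,1pm) (5pm,9pm,6pm,3pm,8pm,4pm,7pm,1pm) (5pm,9pm,6pm,4pm,7pm,3pm,8pm,1pm) (5pm,9pm,6pm,4pm,8pm,3pm,7pm,1pm) (5pm,9pm,7pm,3pm,6pm,4pm,8pm,1pm) (5pm,9pm,7pm,4pm,6pm,3pm,8pm,1pm) (5pm,9pm,7pm,6pm,3pm,4pm,8pm,1pm) (5pm,9pm,7pm,6pm,4pm,3pm,8pm,1pm) (6pm,9pm,7pm,3pm,4pm,5pm,8pm,1pm) (6pm,9pm,7pm,3pm,5pm,4pm,8pm,1pm) (6pm,9pm,7pm,4pm,3pm,5pm,8pm,1pm) (6pm,9pm,7pm,4pm,5pm,3pm,8pm,1pm) (6pm,9pm,7pm,5pm,3pm,4pm,8pm,1pm) (6pm,9pm,7pm,5pm,4pm,3pm,8pm,1pm) — 18.
Retro=3pm: (5pm,9pm,6pm,2pm,7pm,4pm,8pm,1pm) (5pm,9pm,6pm,2pm,8pm,4pm,7pm,1pm) (5pm,9pm,7pm,2pm,6pm,4pm,8pm,1pm) (5pm,9pm,7pm,6pm,2pm,4pm,8pm,1pm) (6pm,9pm,7pm,2pm,4pm,5pm,8pm,1pm) (6pm,9pm,7pm,2pm,5pm,4pm,8pm,1pm) (6pm,9pm,7pm,4pm,2pm,5pm,8pm,1pm) (6pm,9pm,7pm,5pm,2pm,4pm,8pm,1pm) — 8.
Retro=4pm: (6pm,9pm,7pm,2pm,3pm,5pm,8pm,1pm) (6pm,9pm,7pm,3pm,2pm,5pm,8pm,1pm) — 2.
Summing: 28 + 18 + 8 + 2 = 56.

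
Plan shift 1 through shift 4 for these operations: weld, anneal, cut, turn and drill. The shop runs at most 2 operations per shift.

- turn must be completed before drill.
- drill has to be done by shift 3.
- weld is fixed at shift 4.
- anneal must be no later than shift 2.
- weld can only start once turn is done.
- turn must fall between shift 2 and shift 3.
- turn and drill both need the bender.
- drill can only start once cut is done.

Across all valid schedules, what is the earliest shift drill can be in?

Precedence pushes drill to at least shift 3; drill's own window allows nothing later than shift 3.
drill at shift 3 is achievable: cut in shift 1; drill in shift 3; turn in shift 2; weld in shift 4; anneal in shift 1.

shift 3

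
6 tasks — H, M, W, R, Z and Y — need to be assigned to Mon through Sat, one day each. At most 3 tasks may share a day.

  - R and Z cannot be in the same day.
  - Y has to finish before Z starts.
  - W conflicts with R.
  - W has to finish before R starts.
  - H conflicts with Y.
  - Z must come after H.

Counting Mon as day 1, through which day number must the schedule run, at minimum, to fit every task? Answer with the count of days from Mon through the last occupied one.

The precedence chain requires at least 2 distinct days.
With at most 3 per day and 6 tasks, at least 2 days are needed.
Could 2 days be enough, i.e. nothing placed later than Tue? No: Z must come after H (at Mon or later) → {Tue}; H must come before Z (at Tue or earlier) → {Mon}; Y must come before Z (at Tue or earlier) → {Mon}; Y can't share with H (Mon) → nothing is left.
So 2 days is not enough.
3 works (last occupied day: Wed): for example H in Mon, W in Mon, Z in Wed, Y in Tue, R in Tue, M in Mon.

3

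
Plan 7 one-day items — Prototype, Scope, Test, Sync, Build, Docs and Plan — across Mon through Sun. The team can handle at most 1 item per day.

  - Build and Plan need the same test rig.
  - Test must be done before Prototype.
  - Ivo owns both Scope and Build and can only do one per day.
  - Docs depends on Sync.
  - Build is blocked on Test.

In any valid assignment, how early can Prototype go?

Precedence pushes Prototype to at least Tue.
Prototype at Tue is achievable: Plan -> Sun, Docs -> Fri, Sync -> Wed, Prototype -> Tue, Scope -> Sat, Build -> Thu, Test -> Mon.

Tue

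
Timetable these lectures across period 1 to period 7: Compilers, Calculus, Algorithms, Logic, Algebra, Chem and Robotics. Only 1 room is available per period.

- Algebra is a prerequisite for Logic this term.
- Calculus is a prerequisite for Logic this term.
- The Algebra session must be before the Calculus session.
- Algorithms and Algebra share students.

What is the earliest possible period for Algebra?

Downstream work caps Algebra at period 5.
Algebra at period 1 is achievable: Algebra -> period 1; Chem -> period 6; Calculus -> period 2; Robotics -> period 7; Compilers -> period 4; Logic -> period 3; Algorithms -> period 5.

period 1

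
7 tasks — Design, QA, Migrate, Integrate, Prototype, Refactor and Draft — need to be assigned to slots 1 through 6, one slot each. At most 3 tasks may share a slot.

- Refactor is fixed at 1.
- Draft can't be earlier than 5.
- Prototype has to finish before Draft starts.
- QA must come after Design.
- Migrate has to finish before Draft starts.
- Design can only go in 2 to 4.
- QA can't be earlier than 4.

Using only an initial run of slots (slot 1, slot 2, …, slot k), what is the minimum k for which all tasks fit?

5 slots

The precedence chain requires at least 2 distinct slots.
With at most 3 per slot and 7 tasks, at least 3 slots are needed.
Draft can't be placed before 5, so the schedule must run through at least slot 5.
5 works (last occupied slot: 5): for example QA -> 4; Migrate -> 1; Prototype -> 1; Design -> 2; Draft -> 5; Refactor -> 1; Integrate -> 2.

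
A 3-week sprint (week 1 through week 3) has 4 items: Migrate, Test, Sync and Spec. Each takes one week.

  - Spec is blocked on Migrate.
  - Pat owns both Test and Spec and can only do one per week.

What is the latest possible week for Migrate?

week 2

Downstream work caps Migrate at week 2.
Migrate at week 2 is achievable: Sync -> week 1, Test -> week 1, Spec -> week 3, Migrate -> week 2.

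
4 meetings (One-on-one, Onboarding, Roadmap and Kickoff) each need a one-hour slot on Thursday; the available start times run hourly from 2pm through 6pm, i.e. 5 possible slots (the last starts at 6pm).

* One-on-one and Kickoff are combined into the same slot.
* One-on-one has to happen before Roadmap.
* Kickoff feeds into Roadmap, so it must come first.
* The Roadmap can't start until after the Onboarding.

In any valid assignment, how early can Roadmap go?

3pm

Precedence pushes Roadmap to at least 3pm.
Roadmap at 3pm is achievable: One-on-one=2pm; Roadmap=3pm; Kickoff=2pm; Onboarding=2pm.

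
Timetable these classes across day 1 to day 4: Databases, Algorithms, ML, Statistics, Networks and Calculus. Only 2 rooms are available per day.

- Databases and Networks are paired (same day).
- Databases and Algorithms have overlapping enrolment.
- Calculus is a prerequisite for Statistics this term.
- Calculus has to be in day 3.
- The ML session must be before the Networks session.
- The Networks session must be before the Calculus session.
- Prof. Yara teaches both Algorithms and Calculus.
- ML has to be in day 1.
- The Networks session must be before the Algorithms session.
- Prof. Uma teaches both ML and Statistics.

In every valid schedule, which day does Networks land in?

ML is fixed at day 1 and must come before Networks, so Networks is at least day 2.
Calculus is fixed at day 3 and must come after Networks, so Networks is at most day 2.
So Networks must be day 2.

day 2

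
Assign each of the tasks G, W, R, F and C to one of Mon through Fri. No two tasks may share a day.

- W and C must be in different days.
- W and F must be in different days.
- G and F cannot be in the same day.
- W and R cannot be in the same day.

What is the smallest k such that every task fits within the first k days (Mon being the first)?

5 days

With at most 1 per day and 5 tasks, at least 5 days are needed.
5 works (last occupied day: Fri): for example R in Wed; W in Tue; C in Fri; F in Thu; G in Mon.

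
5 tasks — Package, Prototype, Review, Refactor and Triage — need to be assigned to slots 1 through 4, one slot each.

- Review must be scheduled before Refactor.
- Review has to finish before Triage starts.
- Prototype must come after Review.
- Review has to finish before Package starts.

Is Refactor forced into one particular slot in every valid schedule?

No

Refactor can be 2 (e.g. Prototype -> 2, Refactor -> 2, Package -> 2, Review -> 1, Triage -> 2) or 3 (e.g. Refactor -> 3, Triage -> 2, Prototype -> 2, Review -> 1, Package -> 2).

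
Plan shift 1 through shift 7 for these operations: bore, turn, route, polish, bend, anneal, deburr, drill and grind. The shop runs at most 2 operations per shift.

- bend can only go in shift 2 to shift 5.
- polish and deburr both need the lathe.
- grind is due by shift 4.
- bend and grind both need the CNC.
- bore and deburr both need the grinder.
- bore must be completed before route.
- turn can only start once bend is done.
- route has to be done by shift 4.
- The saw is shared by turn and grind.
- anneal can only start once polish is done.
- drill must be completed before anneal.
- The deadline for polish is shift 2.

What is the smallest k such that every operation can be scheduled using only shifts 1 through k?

The precedence chain requires at least 2 distinct shifts.
With at most 2 per shift and 9 operations, at least 5 shifts are needed.
Propagating the time windows through the other constraints, turn can't land before shift 3, so the schedule must run through at least shift 3.
5 works (last occupied shift: shift 5): for example route -> shift 2, polish -> shift 1, anneal -> shift 4, bend -> shift 2, grind -> shift 3, turn -> shift 4, deburr -> shift 5, drill -> shift 3, bore -> shift 1.

5 shifts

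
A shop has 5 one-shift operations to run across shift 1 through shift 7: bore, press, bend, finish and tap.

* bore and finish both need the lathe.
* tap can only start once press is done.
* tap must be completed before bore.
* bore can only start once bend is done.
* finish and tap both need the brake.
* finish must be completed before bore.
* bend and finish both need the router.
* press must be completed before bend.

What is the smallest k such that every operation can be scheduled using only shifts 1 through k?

3

The precedence chain requires at least 3 distinct shifts.
3 works (last occupied shift: shift 3): for example finish -> shift 1, bore -> shift 3, tap -> shift 2, press -> shift 1, bend -> shift 2.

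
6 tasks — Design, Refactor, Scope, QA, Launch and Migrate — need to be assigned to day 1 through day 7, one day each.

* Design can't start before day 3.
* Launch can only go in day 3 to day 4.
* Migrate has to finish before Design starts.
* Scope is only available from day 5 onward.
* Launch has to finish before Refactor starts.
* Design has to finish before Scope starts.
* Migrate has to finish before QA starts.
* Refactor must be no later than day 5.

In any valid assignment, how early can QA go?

Precedence pushes QA to at least day 2.
QA at day 2 is achievable: Design -> day 3, Refactor -> day 4, Launch -> day 3, Migrate -> day 1, QA -> day 2, Scope -> day 5.

day 2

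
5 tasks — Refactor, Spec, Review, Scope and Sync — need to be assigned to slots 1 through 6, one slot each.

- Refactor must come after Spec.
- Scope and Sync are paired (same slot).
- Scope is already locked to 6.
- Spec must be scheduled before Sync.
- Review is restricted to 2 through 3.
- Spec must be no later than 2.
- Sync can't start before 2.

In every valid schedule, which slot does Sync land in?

Sync is available from 2; Sync must be in the same slot as Scope, which can't be before 6, so Sync is at least 6.
So Sync is pinned to 6.

6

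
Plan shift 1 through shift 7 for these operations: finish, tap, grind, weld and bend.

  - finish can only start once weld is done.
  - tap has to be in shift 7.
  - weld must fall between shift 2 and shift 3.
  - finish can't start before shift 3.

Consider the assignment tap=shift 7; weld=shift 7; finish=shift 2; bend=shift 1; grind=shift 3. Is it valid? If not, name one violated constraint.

No — it violates: finish can only start once weld is done

weld must fall between shift 2 and shift 3 — violated.
tap has to be in shift 7 — holds.
finish can't start before shift 3 — violated.
finish can only start once weld is done — violated.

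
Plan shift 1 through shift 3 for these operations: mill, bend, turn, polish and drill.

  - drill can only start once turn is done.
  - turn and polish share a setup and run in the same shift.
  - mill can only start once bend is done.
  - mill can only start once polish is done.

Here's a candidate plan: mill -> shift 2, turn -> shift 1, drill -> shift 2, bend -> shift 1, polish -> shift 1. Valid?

mill can only start once polish is done — holds.
drill can only start once turn is done — holds.
mill can only start once bend is done — holds.
turn and polish share a setup and run in the same shift — holds.

Valid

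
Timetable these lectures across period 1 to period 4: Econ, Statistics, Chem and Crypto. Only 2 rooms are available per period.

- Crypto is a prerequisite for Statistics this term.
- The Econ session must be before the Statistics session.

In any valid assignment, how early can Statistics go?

period 2

Precedence pushes Statistics to at least period 2.
Statistics at period 2 is achievable: Econ=period 1; Statistics=period 2; Chem=period 2; Crypto=period 1.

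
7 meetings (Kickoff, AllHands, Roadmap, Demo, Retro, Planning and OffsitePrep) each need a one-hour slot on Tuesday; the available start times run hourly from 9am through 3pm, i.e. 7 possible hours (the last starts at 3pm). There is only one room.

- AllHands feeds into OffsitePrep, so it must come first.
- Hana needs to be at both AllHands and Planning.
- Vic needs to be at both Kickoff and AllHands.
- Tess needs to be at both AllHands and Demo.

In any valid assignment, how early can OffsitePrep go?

10am

Precedence pushes OffsitePrep to at least 10am.
OffsitePrep at 10am is achievable: OffsitePrep in 10am, AllHands in 9am, Roadmap in 12pm, Demo in 1pm, Planning in 3pm, Retro in 2pm, Kickoff in 11am.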